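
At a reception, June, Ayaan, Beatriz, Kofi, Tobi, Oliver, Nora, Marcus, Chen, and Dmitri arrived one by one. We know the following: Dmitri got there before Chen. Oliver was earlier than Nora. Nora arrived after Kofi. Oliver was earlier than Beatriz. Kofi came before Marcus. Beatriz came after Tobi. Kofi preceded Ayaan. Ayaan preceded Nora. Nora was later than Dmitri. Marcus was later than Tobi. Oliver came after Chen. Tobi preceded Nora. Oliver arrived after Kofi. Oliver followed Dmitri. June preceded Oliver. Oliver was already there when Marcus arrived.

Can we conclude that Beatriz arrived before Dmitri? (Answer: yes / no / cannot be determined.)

no

Tracing the constraints gives Dmitri → Oliver → Beatriz, so Dmitri must come before Beatriz.
That means Beatriz cannot be before Dmitri.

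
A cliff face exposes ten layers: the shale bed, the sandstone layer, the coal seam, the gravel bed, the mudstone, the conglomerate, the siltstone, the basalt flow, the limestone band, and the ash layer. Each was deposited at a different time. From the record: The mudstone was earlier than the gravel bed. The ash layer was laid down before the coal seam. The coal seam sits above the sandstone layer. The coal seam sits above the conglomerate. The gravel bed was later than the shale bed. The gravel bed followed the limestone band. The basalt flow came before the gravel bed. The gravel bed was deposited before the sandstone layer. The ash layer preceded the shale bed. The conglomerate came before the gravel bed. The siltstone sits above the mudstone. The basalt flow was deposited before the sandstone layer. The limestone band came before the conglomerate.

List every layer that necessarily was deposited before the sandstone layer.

the ash layer, the basalt flow, the conglomerate, the gravel bed, the limestone band, the mudstone, the shale bed

Directly stated before the sandstone layer: the basalt flow and the gravel bed.
The ash layer reaches the sandstone layer via the ash layer → the shale bed → the gravel bed → the sandstone layer.
The conglomerate reaches the sandstone layer via the conglomerate → the gravel bed → the sandstone layer.
The limestone band reaches the sandstone layer via the limestone band → the gravel bed → the sandstone layer.
Likewise the mudstone and the shale bed each reach the sandstone layer by chaining the stated constraints.
No chain forces the coal seam (or any of the others) ahead of the sandstone layer.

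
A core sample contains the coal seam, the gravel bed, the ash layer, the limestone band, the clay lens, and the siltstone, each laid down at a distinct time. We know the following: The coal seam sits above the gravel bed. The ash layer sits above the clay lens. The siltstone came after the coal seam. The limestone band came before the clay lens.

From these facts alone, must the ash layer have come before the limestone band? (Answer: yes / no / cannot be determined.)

no

Tracing the constraints gives the limestone band → the clay lens → the ash layer, so the limestone band must come before the ash layer.
That means the ash layer cannot be before the limestone band.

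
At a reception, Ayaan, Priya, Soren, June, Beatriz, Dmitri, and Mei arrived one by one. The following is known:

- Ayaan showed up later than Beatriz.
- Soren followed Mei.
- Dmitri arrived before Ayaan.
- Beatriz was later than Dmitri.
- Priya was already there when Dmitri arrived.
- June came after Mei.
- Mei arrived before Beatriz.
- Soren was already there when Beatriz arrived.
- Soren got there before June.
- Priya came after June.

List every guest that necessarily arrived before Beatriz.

Directly stated before Beatriz: Dmitri, Mei, and Soren.
June reaches Beatriz via June → Priya → Dmitri → Beatriz.
Priya reaches Beatriz via Priya → Dmitri → Beatriz.

Dmitri, June, Mei, Priya, Soren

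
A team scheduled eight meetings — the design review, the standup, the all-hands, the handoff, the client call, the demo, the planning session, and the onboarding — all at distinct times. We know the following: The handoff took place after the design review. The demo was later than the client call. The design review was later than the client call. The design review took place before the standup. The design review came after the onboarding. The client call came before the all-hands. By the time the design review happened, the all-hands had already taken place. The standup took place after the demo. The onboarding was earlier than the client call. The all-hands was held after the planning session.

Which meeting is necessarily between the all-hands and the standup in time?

the design review

Tracing the constraints gives the all-hands → the design review → the standup, so the design review sits after the all-hands and before the standup.
No other meeting is forced both after the all-hands and before the standup.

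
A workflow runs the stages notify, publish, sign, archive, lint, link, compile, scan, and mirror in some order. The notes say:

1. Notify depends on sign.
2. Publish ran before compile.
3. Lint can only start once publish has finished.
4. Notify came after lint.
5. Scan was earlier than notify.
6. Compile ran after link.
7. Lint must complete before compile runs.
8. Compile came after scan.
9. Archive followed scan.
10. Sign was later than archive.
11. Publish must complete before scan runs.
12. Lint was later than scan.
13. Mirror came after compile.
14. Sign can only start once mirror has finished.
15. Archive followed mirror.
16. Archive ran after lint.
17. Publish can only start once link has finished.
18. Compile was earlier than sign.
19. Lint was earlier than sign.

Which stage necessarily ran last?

Every other stage has a chain of constraints placing it before notify, so notify is last.

notify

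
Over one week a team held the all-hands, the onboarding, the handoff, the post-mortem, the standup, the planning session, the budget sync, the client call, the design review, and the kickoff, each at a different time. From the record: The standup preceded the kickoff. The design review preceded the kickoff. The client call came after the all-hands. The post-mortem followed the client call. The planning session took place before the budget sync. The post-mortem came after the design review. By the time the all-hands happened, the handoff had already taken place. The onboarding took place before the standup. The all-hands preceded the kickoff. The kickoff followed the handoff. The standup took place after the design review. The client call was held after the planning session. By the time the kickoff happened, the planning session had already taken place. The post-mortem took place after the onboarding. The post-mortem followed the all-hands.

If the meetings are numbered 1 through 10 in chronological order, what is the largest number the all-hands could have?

7

The all-hands must come before the client call, the kickoff, and the post-mortem — 3 meetings forced after it.
Everything else can be placed before the all-hands in some valid order, so the all-hands can sit as late as position 10 − 3 = 7.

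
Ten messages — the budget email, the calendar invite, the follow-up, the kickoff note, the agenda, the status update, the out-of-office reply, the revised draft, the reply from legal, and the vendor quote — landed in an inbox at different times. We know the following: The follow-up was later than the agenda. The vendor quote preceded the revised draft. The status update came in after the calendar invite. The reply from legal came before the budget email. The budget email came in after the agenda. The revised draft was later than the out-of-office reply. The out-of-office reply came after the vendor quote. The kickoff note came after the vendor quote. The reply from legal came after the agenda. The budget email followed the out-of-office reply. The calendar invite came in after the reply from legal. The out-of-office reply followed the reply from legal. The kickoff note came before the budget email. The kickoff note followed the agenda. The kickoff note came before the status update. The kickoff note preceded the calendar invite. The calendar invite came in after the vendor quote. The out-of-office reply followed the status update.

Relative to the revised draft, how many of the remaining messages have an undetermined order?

Forced before the revised draft: the agenda, the calendar invite, the kickoff note, the out-of-office reply, the reply from legal, the status update, and the vendor quote.
That leaves the budget email and the follow-up with no forced order relative to the revised draft — 2.

2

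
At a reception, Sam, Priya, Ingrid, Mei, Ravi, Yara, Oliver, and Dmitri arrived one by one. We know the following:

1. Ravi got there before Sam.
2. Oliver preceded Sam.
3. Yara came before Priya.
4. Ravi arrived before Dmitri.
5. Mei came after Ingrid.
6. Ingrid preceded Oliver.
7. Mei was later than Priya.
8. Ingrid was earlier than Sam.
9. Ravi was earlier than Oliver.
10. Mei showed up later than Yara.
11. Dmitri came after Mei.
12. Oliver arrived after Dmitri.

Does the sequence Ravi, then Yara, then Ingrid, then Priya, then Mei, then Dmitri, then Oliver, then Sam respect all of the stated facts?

Check each stated constraint against the proposed order — e.g. Ravi is ahead of Oliver; Ravi is ahead of Sam. Every pair is in the required order; nothing is violated.

yes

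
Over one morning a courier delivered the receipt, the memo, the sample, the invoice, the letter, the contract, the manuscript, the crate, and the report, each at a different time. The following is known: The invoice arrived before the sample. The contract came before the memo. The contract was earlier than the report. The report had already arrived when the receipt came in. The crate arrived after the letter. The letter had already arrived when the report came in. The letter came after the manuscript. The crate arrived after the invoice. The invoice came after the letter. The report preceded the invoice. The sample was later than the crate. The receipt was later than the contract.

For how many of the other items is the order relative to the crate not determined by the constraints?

2

Forced before the crate: the contract, the invoice, the letter, the manuscript, and the report; forced after the crate: the sample.
That leaves the memo and the receipt with no forced order relative to the crate — 2.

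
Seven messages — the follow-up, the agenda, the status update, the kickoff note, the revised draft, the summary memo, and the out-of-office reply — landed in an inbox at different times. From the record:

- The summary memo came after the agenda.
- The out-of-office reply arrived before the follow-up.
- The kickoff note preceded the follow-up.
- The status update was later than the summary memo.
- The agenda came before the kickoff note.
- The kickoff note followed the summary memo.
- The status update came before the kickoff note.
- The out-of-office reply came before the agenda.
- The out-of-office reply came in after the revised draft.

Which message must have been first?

the revised draft

The revised draft has a chain of constraints placing it before every other message, so the revised draft must be first.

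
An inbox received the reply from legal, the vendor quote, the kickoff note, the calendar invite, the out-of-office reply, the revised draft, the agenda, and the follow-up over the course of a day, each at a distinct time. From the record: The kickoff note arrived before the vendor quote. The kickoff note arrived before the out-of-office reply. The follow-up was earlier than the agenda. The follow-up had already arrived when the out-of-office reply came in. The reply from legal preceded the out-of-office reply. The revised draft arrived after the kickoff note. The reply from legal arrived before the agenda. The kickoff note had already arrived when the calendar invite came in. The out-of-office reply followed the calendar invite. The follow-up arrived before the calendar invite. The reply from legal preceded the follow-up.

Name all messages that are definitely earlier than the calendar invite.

Directly stated before the calendar invite: the follow-up and the kickoff note.
The reply from legal reaches the calendar invite via the reply from legal → the follow-up → the calendar invite.

the follow-up, the kickoff note, the reply from legal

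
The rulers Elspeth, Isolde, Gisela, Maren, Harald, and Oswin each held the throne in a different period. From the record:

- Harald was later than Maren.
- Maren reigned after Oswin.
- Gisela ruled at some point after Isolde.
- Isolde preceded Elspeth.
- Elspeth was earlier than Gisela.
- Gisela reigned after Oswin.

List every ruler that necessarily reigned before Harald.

Directly stated before Harald: Maren.
Oswin reaches Harald via Oswin → Maren → Harald.

Maren, Oswin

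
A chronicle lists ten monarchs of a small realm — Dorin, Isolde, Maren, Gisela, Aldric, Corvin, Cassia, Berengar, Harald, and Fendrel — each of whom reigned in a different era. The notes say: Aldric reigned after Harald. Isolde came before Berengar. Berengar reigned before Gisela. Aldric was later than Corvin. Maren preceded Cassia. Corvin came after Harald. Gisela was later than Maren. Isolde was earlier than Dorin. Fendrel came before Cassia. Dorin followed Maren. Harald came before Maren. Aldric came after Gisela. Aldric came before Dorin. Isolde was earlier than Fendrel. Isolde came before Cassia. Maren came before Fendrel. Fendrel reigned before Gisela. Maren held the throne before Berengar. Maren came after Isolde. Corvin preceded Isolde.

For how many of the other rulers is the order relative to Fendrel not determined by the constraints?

1

Forced before Fendrel: Corvin, Harald, Isolde, and Maren; forced after Fendrel: Aldric, Cassia, Dorin, and Gisela.
That leaves Berengar with no forced order relative to Fendrel — 1.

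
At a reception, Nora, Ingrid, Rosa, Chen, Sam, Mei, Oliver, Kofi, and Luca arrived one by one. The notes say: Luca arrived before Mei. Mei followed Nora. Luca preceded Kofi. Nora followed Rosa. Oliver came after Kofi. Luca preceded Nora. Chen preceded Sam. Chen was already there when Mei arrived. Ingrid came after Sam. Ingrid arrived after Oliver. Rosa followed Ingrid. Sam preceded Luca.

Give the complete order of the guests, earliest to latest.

The constraints fix every adjacent pair, so only one ordering works:
Chen → Sam → Luca → Kofi → Oliver → Ingrid → Rosa → Nora → Mei.

Chen, Sam, Luca, Kofi, Oliver, Ingrid, Rosa, Nora, Mei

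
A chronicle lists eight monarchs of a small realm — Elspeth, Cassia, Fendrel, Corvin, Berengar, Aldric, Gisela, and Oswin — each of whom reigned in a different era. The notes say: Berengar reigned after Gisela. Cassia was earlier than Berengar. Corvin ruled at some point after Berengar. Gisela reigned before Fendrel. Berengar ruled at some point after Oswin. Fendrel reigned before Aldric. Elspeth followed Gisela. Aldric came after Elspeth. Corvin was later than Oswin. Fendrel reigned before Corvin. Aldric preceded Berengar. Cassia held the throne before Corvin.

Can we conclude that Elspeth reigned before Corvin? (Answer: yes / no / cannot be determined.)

Chain the constraints: Elspeth → Aldric → Berengar → Corvin. Each link is directly stated, so Elspeth comes before Corvin.

yes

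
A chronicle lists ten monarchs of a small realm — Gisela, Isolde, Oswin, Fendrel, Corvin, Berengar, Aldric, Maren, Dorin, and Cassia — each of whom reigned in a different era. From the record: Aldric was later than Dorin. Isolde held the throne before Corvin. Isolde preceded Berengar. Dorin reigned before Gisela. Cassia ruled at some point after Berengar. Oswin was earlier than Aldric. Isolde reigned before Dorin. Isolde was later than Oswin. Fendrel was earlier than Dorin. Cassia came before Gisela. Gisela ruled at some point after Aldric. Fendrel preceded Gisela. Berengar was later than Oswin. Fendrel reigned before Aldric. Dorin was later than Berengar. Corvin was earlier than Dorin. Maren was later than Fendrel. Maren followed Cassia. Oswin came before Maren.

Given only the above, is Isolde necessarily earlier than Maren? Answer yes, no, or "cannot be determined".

yes

Chain the constraints: Isolde → Berengar → Cassia → Maren. Each link is directly stated, so Isolde comes before Maren.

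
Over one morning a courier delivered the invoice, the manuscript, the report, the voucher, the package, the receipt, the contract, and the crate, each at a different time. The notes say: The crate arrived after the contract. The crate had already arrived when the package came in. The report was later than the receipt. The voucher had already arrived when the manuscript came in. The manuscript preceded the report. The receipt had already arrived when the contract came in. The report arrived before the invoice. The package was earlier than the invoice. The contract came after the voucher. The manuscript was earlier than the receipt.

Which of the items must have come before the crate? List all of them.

Directly stated before the crate: the contract.
The manuscript reaches the crate via the manuscript → the receipt → the contract → the crate.
The receipt reaches the crate via the receipt → the contract → the crate.
The voucher reaches the crate via the voucher → the contract → the crate.
No chain forces the package (or any of the others) ahead of the crate.

the contract, the manuscript, the receipt, the voucher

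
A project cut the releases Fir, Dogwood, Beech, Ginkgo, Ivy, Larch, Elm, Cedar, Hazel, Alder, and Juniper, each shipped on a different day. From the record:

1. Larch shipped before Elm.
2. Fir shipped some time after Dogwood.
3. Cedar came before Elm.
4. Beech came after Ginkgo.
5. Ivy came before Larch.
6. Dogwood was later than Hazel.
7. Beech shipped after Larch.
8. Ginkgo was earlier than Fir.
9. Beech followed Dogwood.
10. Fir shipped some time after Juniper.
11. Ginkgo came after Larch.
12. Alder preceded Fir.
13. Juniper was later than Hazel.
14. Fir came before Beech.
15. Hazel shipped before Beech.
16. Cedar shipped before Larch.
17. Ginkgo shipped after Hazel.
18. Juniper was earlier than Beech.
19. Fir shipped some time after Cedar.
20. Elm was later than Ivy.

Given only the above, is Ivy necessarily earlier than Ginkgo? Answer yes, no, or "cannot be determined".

yes

Chain the constraints: Ivy → Larch → Ginkgo. Each link is directly stated, so Ivy comes before Ginkgo.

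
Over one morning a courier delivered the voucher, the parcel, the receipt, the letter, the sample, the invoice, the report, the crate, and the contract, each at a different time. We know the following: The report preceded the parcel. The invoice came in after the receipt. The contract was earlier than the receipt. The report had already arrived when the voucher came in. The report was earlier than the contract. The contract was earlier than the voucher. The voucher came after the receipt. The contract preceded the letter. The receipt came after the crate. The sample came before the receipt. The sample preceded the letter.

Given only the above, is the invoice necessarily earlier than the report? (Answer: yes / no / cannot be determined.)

no

Tracing the constraints gives the report → the contract → the receipt → the invoice, so the report must come before the invoice.
That means the invoice cannot be before the report.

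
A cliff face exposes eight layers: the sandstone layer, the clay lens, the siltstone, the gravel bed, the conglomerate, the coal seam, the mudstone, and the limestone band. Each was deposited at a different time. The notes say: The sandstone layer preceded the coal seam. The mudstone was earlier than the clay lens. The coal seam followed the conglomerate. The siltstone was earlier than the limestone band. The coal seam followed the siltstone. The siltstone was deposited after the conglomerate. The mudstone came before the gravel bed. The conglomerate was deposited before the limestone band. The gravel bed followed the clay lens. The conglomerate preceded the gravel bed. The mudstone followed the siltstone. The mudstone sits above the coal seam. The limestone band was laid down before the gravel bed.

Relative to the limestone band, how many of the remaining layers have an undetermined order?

4

Forced before the limestone band: the conglomerate and the siltstone; forced after the limestone band: the gravel bed.
That leaves the clay lens, the coal seam, the mudstone, and the sandstone layer with no forced order relative to the limestone band — 4.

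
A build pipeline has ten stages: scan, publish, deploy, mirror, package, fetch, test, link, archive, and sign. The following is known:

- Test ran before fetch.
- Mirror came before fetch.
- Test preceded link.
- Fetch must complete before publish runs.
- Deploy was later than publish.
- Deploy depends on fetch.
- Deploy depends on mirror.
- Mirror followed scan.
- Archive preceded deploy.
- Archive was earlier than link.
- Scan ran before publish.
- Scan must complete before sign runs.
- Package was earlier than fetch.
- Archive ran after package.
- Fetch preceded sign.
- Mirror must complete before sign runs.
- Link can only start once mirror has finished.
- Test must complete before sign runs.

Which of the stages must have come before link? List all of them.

Directly stated before link: archive, mirror, and test.
Package reaches link via package → archive → link.
Scan reaches link via scan → mirror → link.
No chain forces fetch (or any of the others) ahead of link.

archive, mirror, package, scan, test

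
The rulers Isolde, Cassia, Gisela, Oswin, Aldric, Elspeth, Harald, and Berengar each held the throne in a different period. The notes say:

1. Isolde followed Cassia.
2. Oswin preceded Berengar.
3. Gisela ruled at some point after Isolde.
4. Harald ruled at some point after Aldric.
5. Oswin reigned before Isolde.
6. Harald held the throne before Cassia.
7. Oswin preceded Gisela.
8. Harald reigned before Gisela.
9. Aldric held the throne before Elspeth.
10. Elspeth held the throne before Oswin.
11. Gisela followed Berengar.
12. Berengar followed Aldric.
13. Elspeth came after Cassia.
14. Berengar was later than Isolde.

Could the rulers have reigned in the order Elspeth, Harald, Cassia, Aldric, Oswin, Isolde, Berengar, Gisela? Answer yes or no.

no

The constraints require Aldric before Elspeth, but in the proposed sequence Elspeth appears ahead of Aldric. That one violation is enough.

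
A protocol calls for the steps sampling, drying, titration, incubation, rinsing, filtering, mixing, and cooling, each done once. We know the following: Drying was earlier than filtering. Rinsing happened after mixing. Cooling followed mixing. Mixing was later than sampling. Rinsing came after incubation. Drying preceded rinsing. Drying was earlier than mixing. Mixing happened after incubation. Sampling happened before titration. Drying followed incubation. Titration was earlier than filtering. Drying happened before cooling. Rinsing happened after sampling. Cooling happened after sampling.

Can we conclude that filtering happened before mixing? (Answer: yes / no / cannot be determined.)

cannot be determined

No chain of stated constraints runs from filtering to mixing, and none runs from mixing to filtering either.
So the relative order of filtering and mixing is not fixed by the given facts.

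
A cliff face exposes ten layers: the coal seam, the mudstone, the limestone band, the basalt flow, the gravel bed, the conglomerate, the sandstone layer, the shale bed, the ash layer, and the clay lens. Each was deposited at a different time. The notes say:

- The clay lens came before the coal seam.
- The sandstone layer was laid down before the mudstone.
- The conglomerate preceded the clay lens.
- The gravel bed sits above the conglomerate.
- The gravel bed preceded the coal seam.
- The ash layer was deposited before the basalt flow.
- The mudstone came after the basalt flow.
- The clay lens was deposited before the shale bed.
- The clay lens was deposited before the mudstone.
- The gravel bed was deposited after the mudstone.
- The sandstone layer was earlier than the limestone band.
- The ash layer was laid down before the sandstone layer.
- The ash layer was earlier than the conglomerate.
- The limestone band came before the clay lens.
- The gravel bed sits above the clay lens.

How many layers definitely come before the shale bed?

Directly stated before the shale bed: the clay lens.
The ash layer reaches the shale bed via the ash layer → the conglomerate → the clay lens → the shale bed.
The conglomerate reaches the shale bed via the conglomerate → the clay lens → the shale bed.
The limestone band reaches the shale bed via the limestone band → the clay lens → the shale bed.
Likewise the sandstone layer reaches the shale bed by chaining the stated constraints.
That's the ash layer, the clay lens, the conglomerate, the limestone band, and the sandstone layer — 5 in all.

5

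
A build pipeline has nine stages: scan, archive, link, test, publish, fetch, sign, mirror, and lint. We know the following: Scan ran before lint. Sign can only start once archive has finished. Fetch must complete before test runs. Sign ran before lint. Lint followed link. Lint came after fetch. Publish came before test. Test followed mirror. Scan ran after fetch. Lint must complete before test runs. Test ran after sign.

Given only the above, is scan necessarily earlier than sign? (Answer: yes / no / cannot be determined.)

No chain of stated constraints runs from scan to sign, and none runs from sign to scan either.
So the relative order of scan and sign is not fixed by the given facts.

cannot be determined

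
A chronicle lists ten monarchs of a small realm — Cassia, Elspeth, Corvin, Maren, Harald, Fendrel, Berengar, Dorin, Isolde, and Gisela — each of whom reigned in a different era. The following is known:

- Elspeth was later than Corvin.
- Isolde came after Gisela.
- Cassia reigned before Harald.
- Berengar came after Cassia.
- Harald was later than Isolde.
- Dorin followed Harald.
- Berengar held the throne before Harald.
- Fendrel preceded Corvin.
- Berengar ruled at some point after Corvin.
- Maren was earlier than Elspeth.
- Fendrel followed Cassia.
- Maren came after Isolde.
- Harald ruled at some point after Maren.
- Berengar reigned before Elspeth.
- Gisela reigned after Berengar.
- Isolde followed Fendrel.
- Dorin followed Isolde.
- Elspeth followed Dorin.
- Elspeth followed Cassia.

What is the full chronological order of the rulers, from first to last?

The constraints fix every adjacent pair, so only one ordering works:
Cassia → Fendrel → Corvin → Berengar → Gisela → Isolde → Maren → Harald → Dorin → Elspeth.

Cassia, Fendrel, Corvin, Berengar, Gisela, Isolde, Maren, Harald, Dorin, Elspeth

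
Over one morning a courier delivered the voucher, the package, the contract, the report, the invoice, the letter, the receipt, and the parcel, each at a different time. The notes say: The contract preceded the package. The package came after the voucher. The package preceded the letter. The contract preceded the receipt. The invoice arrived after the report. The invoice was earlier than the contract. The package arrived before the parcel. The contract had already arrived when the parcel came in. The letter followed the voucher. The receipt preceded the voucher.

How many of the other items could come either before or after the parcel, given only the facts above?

Forced before the parcel: the contract, the invoice, the package, the receipt, the report, and the voucher.
That leaves the letter with no forced order relative to the parcel — 1.

1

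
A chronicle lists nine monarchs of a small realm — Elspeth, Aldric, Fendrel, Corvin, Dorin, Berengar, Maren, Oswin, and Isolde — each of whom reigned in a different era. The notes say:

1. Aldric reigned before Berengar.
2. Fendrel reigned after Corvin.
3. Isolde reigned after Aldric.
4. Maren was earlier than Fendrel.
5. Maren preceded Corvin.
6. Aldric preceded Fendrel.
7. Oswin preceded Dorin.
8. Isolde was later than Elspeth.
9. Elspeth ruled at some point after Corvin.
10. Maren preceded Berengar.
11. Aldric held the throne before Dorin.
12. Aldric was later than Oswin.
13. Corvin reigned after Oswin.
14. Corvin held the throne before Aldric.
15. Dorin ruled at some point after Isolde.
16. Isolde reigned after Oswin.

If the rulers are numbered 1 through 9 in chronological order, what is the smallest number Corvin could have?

Maren and Oswin must both come before Corvin — 2 forced predecessors.
Nothing else is forced ahead of Corvin, so their earliest slot is position 2 + 1 = 3.

3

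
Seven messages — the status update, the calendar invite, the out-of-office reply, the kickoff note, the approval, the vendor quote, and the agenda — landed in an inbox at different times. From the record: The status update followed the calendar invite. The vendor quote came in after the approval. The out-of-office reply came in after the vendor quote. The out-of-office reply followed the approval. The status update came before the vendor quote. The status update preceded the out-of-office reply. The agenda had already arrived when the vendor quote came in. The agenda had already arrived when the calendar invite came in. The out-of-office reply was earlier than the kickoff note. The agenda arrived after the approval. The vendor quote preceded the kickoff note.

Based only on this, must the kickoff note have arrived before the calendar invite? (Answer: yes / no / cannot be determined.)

no

Tracing the constraints gives the calendar invite → the status update → the out-of-office reply → the kickoff note, so the calendar invite must come before the kickoff note.
That means the kickoff note cannot be before the calendar invite.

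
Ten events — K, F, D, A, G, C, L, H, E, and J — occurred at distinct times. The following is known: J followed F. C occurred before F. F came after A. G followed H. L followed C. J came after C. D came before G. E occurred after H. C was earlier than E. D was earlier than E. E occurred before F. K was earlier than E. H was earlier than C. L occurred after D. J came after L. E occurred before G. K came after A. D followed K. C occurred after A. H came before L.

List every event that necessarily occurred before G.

A, C, D, E, H, K

Directly stated before G: D, E, and H.
A reaches G via A → K → D → G.
C reaches G via C → E → G.
K reaches G via K → D → G.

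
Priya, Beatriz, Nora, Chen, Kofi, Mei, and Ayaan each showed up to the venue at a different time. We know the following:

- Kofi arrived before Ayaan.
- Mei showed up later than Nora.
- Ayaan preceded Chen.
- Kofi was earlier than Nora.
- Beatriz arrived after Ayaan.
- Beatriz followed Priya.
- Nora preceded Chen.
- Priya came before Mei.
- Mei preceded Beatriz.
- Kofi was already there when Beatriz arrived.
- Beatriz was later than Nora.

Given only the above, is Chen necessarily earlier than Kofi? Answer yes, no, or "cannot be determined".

no

Tracing the constraints gives Kofi → Ayaan → Chen, so Kofi must come before Chen.
That means Chen cannot be before Kofi.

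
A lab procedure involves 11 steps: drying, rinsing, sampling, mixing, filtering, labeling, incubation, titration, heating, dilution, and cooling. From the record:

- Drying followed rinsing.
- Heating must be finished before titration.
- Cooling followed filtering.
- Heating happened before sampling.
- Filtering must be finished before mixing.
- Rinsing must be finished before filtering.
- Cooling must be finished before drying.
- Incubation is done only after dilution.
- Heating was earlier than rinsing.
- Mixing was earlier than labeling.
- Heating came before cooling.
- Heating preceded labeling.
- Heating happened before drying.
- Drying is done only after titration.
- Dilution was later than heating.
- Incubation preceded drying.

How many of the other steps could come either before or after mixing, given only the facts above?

Forced before mixing: filtering, heating, and rinsing; forced after mixing: labeling.
That leaves cooling, dilution, drying, incubation, sampling, and titration with no forced order relative to mixing — 6.

6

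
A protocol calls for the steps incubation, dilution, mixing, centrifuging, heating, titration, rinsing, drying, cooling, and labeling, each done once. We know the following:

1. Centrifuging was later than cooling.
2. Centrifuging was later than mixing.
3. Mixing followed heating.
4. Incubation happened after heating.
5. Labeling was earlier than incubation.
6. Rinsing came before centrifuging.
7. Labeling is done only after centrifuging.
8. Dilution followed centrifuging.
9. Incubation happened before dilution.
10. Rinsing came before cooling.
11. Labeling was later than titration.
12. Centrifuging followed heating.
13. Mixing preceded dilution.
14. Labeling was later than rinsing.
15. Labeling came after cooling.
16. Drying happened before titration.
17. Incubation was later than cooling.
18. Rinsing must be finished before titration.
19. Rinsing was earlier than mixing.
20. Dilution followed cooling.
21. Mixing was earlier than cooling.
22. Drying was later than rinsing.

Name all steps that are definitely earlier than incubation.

centrifuging, cooling, drying, heating, labeling, mixing, rinsing, titration

Directly stated before incubation: cooling, heating, and labeling.
Centrifuging reaches incubation via centrifuging → labeling → incubation.
Drying reaches incubation via drying → titration → labeling → incubation.
Mixing reaches incubation via mixing → cooling → incubation.
Likewise rinsing and titration each reach incubation by chaining the stated constraints.
No chain forces dilution ahead of incubation.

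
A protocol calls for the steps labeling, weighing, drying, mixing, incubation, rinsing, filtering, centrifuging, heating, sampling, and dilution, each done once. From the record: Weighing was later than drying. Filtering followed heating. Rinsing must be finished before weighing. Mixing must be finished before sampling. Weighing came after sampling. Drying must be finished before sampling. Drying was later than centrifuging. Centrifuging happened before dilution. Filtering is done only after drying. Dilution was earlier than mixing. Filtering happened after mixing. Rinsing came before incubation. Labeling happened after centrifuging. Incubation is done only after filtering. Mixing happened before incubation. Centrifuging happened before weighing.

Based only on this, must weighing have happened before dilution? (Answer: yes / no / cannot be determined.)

no

Tracing the constraints gives dilution → mixing → sampling → weighing, so dilution must come before weighing.
That means weighing cannot be before dilution.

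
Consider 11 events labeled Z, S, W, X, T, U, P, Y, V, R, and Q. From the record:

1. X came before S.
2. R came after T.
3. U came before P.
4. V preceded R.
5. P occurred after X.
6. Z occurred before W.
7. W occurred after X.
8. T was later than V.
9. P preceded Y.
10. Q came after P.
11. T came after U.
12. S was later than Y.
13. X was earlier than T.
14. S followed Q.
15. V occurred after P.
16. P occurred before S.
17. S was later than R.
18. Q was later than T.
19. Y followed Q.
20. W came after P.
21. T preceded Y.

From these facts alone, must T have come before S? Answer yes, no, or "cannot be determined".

Chain the constraints: T → Y → S. Each link is directly stated, so T comes before S.

yes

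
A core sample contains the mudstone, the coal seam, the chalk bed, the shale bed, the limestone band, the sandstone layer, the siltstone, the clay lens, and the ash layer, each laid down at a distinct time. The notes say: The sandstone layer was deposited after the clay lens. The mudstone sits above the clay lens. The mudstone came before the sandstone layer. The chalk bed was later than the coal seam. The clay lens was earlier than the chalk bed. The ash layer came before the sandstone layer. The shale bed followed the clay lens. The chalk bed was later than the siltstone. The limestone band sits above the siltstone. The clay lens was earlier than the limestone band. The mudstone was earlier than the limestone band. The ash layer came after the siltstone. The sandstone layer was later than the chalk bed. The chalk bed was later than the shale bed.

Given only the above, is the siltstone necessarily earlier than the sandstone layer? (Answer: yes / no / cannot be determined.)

yes

Chain the constraints: the siltstone → the chalk bed → the sandstone layer. Each link is directly stated, so the siltstone comes before the sandstone layer.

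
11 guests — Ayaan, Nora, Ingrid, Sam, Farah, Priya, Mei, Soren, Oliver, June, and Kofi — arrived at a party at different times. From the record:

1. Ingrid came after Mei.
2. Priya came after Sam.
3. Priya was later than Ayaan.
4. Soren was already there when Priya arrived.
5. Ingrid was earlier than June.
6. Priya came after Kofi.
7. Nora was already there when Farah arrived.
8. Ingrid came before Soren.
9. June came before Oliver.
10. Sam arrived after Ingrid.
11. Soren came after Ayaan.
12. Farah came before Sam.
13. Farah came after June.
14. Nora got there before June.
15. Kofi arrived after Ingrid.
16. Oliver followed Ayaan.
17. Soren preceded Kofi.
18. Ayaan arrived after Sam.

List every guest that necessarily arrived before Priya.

Ayaan, Farah, Ingrid, June, Kofi, Mei, Nora, Sam, Soren

Directly stated before Priya: Ayaan, Kofi, Sam, and Soren.
Farah reaches Priya via Farah → Sam → Priya.
Ingrid reaches Priya via Ingrid → Soren → Priya.
June reaches Priya via June → Farah → Sam → Priya.
Likewise Mei and Nora each reach Priya by chaining the stated constraints.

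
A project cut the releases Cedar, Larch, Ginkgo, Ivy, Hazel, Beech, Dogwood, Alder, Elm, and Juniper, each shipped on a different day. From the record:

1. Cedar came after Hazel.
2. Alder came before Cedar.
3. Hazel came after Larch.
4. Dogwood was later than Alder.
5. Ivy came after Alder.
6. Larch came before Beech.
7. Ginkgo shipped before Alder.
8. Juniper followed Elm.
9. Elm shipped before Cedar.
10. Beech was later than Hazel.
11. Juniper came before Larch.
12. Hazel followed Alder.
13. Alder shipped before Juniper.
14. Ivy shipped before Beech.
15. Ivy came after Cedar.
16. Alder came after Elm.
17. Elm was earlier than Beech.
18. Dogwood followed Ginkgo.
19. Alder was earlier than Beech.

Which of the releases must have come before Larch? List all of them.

Directly stated before Larch: Juniper.
Alder reaches Larch via Alder → Juniper → Larch.
Elm reaches Larch via Elm → Juniper → Larch.
Ginkgo reaches Larch via Ginkgo → Alder → Juniper → Larch.

Alder, Elm, Ginkgo, Juniper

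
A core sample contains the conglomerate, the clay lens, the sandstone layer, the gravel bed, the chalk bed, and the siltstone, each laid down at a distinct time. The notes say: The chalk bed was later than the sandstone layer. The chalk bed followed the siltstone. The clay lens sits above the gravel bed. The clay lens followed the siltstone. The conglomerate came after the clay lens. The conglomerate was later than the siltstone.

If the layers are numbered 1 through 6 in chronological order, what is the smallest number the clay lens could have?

3

The gravel bed and the siltstone must both come before the clay lens — 2 forced predecessors.
Nothing else is forced ahead of the clay lens, so its earliest slot is position 2 + 1 = 3.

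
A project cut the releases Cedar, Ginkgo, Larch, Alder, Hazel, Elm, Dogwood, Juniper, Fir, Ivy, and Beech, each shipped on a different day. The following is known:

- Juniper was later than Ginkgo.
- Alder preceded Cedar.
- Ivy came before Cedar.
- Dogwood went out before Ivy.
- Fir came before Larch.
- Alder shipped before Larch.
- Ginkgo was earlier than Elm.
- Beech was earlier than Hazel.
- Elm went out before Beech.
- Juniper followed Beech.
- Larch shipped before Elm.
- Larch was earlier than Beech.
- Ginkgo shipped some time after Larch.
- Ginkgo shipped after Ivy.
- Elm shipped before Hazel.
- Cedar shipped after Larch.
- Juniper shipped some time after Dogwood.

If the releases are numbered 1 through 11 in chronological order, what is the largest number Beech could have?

Beech must come before Hazel and Juniper — 2 releases forced after it.
Everything else can be placed before Beech in some valid order, so Beech can sit as late as position 11 − 2 = 9.

9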